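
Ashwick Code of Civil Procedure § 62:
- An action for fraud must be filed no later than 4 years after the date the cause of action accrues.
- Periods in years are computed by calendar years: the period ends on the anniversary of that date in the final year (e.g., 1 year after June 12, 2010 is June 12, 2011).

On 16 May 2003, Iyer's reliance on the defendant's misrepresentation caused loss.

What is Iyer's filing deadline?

May 16, 2007

4 years after 16 May 2003 is May 16, 2007.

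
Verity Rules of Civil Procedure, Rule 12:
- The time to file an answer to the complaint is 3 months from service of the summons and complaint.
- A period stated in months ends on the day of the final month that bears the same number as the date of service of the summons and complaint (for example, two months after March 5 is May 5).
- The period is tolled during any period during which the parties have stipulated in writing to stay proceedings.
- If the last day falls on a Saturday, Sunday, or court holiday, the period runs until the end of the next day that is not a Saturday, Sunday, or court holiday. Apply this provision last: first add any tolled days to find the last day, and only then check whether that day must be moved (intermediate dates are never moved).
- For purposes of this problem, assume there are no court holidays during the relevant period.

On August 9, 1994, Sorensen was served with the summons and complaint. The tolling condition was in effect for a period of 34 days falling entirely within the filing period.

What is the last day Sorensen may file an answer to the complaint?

December 13, 1994

3 months after August 9, 1994 is November 9, 1994.
Tolling adds 34 days: November 9, 1994 + 34 days = December 13, 1994.
December 13, 1994 is a Tuesday and not a court holiday, so no extension applies.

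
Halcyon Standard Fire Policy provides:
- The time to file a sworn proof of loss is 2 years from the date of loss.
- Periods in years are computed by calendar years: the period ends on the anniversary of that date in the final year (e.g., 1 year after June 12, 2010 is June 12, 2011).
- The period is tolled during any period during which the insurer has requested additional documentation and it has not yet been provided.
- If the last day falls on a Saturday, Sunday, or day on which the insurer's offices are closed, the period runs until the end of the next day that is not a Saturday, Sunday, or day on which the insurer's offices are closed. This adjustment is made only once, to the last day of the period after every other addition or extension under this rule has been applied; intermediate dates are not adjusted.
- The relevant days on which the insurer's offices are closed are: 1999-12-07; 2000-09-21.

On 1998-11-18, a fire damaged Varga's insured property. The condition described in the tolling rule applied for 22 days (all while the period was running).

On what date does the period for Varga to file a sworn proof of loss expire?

2 years after 1998-11-18 is November 18, 2000.
Tolling adds 22 days: November 18, 2000 + 22 days = December 10, 2000.
December 10, 2000 is Sunday. The next qualifying day is December 11, 2000.

December 11, 2000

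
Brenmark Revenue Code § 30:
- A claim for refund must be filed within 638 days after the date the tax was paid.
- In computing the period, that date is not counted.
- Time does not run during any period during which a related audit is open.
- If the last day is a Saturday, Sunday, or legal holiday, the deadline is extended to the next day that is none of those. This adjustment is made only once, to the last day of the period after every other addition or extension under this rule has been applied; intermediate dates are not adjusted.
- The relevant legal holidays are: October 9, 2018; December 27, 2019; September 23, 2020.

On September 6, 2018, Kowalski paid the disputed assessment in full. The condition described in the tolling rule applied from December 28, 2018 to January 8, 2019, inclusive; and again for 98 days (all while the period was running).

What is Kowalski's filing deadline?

September 24, 2020

638 days after September 6, 2018 is June 5, 2020.
From December 28, 2018 through January 8, 2019 inclusive is 12 days; tolling adds 12 days: June 5, 2020 + 12 days = June 17, 2020.
Tolling adds 98 days: June 17, 2020 + 98 days = September 23, 2020.
September 23, 2020 is a listed holiday. The next qualifying day is September 24, 2020.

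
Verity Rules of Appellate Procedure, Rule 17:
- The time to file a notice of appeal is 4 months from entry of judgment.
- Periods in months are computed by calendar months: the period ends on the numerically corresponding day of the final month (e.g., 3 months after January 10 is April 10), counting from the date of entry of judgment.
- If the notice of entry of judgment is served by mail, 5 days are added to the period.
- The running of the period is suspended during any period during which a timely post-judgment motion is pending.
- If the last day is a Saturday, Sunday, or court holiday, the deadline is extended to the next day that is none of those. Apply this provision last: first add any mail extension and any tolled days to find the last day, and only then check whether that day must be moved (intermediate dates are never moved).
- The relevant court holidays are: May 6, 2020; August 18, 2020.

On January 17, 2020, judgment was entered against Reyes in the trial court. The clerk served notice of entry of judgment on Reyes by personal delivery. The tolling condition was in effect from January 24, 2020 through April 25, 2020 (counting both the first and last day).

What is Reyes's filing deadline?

4 months after January 17, 2020 is May 17, 2020.
Service was not by mail, so no mail extension applies.
From January 24, 2020 through April 25, 2020 inclusive is 93 days; tolling adds 93 days: May 17, 2020 + 93 days = August 18, 2020.
August 18, 2020 is a listed holiday. The next qualifying day is August 19, 2020.

August 19, 2020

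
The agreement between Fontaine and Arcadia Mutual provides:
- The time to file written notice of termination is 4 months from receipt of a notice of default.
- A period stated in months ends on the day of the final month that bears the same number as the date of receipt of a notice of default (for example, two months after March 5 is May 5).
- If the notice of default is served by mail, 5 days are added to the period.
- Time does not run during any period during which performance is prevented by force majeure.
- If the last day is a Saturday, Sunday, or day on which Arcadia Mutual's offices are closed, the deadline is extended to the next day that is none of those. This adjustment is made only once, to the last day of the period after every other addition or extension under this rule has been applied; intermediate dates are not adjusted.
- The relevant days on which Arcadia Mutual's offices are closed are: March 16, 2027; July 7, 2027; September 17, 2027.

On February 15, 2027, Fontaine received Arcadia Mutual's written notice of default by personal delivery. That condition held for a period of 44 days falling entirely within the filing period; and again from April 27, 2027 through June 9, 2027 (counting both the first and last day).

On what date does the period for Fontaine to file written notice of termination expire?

4 months after February 15, 2027 is June 15, 2027.
Service was not by mail, so no mail extension applies.
Tolling adds 44 days: June 15, 2027 + 44 days = July 29, 2027.
From April 27, 2027 through June 9, 2027 inclusive is 44 days; tolling adds 44 days: July 29, 2027 + 44 days = September 11, 2027.
September 11, 2027 is Saturday; September 12, 2027 is Sunday. The next qualifying day is September 13, 2027.

September 13, 2027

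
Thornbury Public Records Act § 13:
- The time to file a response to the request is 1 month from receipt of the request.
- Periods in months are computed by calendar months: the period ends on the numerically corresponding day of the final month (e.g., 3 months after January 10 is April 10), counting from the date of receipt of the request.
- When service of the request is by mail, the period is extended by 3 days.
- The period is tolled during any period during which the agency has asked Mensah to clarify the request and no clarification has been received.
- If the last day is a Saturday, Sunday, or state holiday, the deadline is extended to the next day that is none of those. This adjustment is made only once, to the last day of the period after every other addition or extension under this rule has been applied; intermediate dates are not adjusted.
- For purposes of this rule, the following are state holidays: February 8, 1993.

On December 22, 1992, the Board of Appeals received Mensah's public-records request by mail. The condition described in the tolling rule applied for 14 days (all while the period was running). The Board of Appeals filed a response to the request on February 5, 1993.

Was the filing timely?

1 month after December 22, 1992 is January 22, 1993.
Service was by mail, adding 3 days: January 22, 1993 + 3 days = January 25, 1993.
Tolling adds 14 days: January 25, 1993 + 14 days = February 8, 1993.
February 8, 1993 is a listed holiday. The next qualifying day is February 9, 1993.
The deadline is February 9, 1993; the filing on February 5, 1993 is on or before that date.

Yes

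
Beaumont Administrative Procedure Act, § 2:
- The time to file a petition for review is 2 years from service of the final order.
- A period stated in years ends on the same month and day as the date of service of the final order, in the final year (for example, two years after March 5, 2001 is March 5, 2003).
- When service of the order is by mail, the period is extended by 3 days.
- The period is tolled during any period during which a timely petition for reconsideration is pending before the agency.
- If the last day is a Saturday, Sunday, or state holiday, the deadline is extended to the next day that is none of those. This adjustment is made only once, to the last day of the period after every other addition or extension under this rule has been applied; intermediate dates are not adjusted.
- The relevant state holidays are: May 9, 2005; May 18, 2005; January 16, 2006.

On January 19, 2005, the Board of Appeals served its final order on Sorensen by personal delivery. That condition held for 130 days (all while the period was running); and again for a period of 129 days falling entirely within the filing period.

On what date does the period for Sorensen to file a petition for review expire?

2 years after January 19, 2005 is January 19, 2007.
Service was not by mail, so no mail extension applies.
Tolling adds 130 days: January 19, 2007 + 130 days = May 29, 2007.
Tolling adds 129 days: May 29, 2007 + 129 days = October 5, 2007.
October 5, 2007 is a Friday and not a state holiday, so no extension applies.

October 5, 2007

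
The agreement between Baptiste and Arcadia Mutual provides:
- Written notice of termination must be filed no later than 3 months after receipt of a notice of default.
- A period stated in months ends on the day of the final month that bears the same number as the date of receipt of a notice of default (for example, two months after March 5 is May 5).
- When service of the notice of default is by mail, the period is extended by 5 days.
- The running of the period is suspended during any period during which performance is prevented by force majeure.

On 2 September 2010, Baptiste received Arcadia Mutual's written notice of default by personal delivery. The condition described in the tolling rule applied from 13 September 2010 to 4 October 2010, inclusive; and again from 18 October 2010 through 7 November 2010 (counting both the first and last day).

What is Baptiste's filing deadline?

January 14, 2011

3 months after 2 September 2010 is December 2, 2010.
Service was not by mail, so no mail extension applies.
From September 13, 2010 through October 4, 2010 inclusive is 22 days; tolling adds 22 days: December 2, 2010 + 22 days = December 24, 2010.
From October 18, 2010 through November 7, 2010 inclusive is 21 days; tolling adds 21 days: December 24, 2010 + 21 days = January 14, 2011.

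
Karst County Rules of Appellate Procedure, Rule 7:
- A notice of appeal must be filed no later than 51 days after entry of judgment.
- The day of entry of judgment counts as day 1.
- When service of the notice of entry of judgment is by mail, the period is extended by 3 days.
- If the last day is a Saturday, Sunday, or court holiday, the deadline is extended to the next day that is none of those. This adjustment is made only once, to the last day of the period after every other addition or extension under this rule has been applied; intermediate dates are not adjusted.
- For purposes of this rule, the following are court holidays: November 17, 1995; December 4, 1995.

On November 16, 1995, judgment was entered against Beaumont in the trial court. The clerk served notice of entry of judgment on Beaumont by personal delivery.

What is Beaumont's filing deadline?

Counting November 16, 1995 as day 1, day 51 is January 5, 1996.
Service was not by mail, so no mail extension applies.
January 5, 1996 is a Friday and not a court holiday, so no extension applies.

January 5, 1996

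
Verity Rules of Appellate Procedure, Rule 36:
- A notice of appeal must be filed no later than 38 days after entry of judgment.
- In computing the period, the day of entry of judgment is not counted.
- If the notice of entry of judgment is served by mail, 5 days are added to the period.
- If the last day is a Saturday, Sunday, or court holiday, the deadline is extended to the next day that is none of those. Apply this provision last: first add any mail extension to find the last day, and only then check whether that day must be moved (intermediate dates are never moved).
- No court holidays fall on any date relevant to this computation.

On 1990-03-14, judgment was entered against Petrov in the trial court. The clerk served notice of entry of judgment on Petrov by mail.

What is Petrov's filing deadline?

April 26, 1990

38 days after 1990-03-14 is April 21, 1990.
Service was by mail, adding 5 days: April 21, 1990 + 5 days = April 26, 1990.
April 26, 1990 is a Thursday and not a court holiday, so no extension applies.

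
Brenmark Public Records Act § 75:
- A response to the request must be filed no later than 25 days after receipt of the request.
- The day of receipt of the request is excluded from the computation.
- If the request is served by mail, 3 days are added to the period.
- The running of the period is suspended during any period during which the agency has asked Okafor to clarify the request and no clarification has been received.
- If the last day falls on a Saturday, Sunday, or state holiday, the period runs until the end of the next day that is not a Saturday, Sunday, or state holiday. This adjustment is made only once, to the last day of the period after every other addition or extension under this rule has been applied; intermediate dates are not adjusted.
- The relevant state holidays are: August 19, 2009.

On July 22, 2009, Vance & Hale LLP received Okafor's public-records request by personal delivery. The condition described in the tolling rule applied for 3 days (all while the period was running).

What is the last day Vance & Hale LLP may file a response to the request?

25 days after July 22, 2009 is August 16, 2009.
Service was not by mail, so no mail extension applies.
Tolling adds 3 days: August 16, 2009 + 3 days = August 19, 2009.
August 19, 2009 is a listed holiday. The next qualifying day is August 20, 2009.

August 20, 2009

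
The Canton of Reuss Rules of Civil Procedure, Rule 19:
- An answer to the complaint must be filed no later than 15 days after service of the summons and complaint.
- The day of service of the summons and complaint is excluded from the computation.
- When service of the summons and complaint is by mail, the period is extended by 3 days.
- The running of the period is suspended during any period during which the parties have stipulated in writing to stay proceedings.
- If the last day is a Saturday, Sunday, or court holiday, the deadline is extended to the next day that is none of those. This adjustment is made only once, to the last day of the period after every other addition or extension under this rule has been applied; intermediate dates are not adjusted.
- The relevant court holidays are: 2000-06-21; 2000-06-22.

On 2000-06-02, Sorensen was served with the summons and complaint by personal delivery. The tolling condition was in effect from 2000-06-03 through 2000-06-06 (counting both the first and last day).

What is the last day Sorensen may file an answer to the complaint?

15 days after 2000-06-02 is June 17, 2000.
Service was not by mail, so no mail extension applies.
From June 3, 2000 through June 6, 2000 inclusive is 4 days; tolling adds 4 days: June 17, 2000 + 4 days = June 21, 2000.
June 21, 2000 is a listed holiday; June 22, 2000 is a listed holiday. The next qualifying day is June 23, 2000.

June 23, 2000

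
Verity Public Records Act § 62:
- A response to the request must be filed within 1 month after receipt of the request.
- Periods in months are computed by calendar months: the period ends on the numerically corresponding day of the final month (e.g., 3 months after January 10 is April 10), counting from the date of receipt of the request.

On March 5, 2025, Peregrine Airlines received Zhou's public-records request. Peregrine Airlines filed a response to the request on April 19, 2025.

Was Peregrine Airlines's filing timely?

No

1 month after March 5, 2025 is April 5, 2025.
The deadline is April 5, 2025; the filing on April 19, 2025 is after that date.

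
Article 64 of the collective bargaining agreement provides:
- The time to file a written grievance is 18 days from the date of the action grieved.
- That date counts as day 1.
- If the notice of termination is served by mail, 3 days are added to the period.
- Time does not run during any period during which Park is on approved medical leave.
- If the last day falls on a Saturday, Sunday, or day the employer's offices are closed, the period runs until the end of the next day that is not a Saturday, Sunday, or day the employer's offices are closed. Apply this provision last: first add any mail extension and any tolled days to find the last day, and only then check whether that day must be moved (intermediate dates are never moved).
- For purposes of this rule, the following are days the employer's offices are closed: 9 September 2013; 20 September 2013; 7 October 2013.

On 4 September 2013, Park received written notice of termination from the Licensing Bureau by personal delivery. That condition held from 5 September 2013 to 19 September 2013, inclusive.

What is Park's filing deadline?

October 8, 2013

Counting 4 September 2013 as day 1, day 18 is September 21, 2013.
Service was not by mail, so no mail extension applies.
From September 5, 2013 through September 19, 2013 inclusive is 15 days; tolling adds 15 days: September 21, 2013 + 15 days = October 6, 2013.
October 6, 2013 is Sunday; October 7, 2013 is a listed holiday. The next qualifying day is October 8, 2013.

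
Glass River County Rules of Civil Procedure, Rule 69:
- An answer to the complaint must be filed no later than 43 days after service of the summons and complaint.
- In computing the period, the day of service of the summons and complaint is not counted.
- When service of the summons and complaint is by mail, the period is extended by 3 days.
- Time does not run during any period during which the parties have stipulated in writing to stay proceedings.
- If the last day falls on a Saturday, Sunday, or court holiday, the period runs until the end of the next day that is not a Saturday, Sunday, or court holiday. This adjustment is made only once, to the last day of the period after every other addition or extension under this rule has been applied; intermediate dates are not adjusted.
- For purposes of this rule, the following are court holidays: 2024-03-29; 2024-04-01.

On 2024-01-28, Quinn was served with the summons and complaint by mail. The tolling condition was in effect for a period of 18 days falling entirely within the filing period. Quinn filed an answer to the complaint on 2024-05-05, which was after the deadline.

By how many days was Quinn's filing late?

43 days after 2024-01-28 is March 11, 2024.
Service was by mail, adding 3 days: March 11, 2024 + 3 days = March 14, 2024.
Tolling adds 18 days: March 14, 2024 + 18 days = April 1, 2024.
April 1, 2024 is a listed holiday. The next qualifying day is April 2, 2024.
The deadline is April 2, 2024; from April 2, 2024 to May 5, 2024 is 33 days.

33 days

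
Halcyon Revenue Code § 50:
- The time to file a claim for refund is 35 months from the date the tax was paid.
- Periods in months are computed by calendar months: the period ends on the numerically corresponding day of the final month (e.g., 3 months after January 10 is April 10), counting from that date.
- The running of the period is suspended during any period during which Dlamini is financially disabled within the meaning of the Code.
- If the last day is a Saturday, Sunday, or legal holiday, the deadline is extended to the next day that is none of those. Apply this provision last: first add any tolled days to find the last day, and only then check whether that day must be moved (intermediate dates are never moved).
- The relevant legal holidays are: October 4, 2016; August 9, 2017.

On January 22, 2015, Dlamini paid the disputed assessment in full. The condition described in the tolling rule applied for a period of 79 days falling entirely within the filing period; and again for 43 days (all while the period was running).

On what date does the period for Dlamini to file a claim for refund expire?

35 months after January 22, 2015 is December 22, 2017.
Tolling adds 79 days: December 22, 2017 + 79 days = March 11, 2018.
Tolling adds 43 days: March 11, 2018 + 43 days = April 23, 2018.
April 23, 2018 is a Monday and not a legal holiday, so no extension applies.

April 23, 2018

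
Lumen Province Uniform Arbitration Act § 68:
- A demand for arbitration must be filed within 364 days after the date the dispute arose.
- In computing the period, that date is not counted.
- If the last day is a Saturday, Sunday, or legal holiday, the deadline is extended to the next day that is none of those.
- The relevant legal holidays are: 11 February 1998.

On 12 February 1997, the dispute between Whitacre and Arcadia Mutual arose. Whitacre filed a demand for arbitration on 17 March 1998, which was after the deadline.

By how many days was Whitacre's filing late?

364 days after 12 February 1997 is February 11, 1998.
February 11, 1998 is a listed holiday. The next qualifying day is February 12, 1998.
The deadline is February 12, 1998; from February 12, 1998 to March 17, 1998 is 33 days.

33 days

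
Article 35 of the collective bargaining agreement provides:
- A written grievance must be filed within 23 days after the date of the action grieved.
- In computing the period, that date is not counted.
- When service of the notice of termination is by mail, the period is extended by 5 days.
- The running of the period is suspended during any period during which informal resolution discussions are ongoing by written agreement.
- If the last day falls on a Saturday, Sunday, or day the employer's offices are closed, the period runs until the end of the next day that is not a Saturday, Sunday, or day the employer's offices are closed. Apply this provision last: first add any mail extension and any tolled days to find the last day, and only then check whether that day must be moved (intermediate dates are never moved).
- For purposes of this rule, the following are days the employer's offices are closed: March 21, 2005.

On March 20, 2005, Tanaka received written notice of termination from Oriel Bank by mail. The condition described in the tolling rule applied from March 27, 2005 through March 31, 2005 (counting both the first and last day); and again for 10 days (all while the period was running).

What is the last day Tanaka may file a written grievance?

May 2, 2005

23 days after March 20, 2005 is April 12, 2005.
Service was by mail, adding 5 days: April 12, 2005 + 5 days = April 17, 2005.
From March 27, 2005 through March 31, 2005 inclusive is 5 days; tolling adds 5 days: April 17, 2005 + 5 days = April 22, 2005.
Tolling adds 10 days: April 22, 2005 + 10 days = May 2, 2005.
May 2, 2005 is a Monday and not a day the employer's offices are closed, so no extension applies.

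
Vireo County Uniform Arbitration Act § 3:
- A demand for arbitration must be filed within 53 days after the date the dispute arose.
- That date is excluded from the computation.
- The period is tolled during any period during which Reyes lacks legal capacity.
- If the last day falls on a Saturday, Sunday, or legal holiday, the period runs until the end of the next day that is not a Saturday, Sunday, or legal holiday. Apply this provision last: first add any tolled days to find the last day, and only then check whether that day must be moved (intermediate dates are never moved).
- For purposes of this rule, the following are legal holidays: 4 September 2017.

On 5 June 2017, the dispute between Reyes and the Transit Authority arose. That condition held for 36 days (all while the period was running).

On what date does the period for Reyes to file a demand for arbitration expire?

September 5, 2017

53 days after 5 June 2017 is July 28, 2017.
Tolling adds 36 days: July 28, 2017 + 36 days = September 2, 2017.
September 2, 2017 is Saturday; September 3, 2017 is Sunday; September 4, 2017 is a listed holiday. The next qualifying day is September 5, 2017.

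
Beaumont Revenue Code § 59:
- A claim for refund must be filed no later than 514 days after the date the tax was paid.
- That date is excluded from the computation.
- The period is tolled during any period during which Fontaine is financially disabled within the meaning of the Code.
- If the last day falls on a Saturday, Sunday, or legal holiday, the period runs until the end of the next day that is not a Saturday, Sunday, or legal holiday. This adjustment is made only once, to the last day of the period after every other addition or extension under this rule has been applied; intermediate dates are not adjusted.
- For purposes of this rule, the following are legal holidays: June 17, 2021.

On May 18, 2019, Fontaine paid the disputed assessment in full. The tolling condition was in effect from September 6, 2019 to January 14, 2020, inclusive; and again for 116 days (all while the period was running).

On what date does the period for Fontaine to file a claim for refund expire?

June 18, 2021

514 days after May 18, 2019 is October 13, 2020.
From September 6, 2019 through January 14, 2020 inclusive is 131 days; tolling adds 131 days: October 13, 2020 + 131 days = February 21, 2021.
Tolling adds 116 days: February 21, 2021 + 116 days = June 17, 2021.
June 17, 2021 is a listed holiday. The next qualifying day is June 18, 2021.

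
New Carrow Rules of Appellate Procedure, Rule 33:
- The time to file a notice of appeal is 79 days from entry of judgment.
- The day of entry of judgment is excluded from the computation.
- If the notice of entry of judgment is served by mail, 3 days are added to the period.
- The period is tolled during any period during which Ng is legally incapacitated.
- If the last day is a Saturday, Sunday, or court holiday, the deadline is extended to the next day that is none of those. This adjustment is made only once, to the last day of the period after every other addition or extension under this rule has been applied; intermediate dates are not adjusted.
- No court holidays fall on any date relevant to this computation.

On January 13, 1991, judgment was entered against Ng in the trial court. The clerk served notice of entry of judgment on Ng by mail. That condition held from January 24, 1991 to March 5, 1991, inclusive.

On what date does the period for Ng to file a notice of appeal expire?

79 days after January 13, 1991 is April 2, 1991.
Service was by mail, adding 3 days: April 2, 1991 + 3 days = April 5, 1991.
From January 24, 1991 through March 5, 1991 inclusive is 41 days; tolling adds 41 days: April 5, 1991 + 41 days = May 16, 1991.
May 16, 1991 is a Thursday and not a court holiday, so no extension applies.

May 16, 1991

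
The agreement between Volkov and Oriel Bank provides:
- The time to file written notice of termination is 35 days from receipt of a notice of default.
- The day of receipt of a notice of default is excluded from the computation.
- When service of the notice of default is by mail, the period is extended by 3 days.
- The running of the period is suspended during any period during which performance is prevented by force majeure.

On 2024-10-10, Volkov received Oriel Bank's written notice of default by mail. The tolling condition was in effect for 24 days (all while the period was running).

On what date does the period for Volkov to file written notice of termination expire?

35 days after 2024-10-10 is November 14, 2024.
Service was by mail, adding 3 days: November 14, 2024 + 3 days = November 17, 2024.
Tolling adds 24 days: November 17, 2024 + 24 days = December 11, 2024.

December 11, 2024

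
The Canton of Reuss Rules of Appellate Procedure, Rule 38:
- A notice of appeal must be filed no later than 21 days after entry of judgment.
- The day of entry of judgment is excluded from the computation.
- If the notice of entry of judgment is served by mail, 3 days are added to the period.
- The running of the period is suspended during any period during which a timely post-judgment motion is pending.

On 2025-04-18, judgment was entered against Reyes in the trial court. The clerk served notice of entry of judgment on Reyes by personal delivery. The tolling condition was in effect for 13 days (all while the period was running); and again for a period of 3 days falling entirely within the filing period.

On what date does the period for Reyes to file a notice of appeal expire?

May 25, 2025

21 days after 2025-04-18 is May 9, 2025.
Service was not by mail, so no mail extension applies.
Tolling adds 13 days: May 9, 2025 + 13 days = May 22, 2025.
Tolling adds 3 days: May 22, 2025 + 3 days = May 25, 2025.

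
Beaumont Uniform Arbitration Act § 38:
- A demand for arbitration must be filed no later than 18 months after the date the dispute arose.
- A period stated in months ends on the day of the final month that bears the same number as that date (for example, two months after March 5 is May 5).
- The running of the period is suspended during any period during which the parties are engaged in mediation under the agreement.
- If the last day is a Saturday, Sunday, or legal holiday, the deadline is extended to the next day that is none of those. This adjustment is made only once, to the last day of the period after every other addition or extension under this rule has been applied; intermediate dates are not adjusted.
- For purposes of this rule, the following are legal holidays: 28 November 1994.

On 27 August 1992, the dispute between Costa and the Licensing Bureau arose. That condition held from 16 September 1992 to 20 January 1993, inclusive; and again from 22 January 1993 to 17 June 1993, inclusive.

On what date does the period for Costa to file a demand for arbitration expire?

18 months after 27 August 1992 is February 27, 1994.
From September 16, 1992 through January 20, 1993 inclusive is 127 days; tolling adds 127 days: February 27, 1994 + 127 days = July 4, 1994.
From January 22, 1993 through June 17, 1993 inclusive is 147 days; tolling adds 147 days: July 4, 1994 + 147 days = November 28, 1994.
November 28, 1994 is a listed holiday. The next qualifying day is November 29, 1994.

November 29, 1994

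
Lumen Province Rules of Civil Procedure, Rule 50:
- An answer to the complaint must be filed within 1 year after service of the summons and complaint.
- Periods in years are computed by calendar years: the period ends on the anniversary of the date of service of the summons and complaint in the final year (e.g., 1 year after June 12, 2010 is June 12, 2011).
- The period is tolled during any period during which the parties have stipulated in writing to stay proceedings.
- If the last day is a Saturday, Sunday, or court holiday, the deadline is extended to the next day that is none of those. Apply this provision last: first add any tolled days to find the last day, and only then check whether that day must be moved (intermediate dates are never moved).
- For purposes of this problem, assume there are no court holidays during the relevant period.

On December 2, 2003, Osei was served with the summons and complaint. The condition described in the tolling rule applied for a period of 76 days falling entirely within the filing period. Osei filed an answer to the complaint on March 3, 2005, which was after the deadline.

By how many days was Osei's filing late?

1 year after December 2, 2003 is December 2, 2004.
Tolling adds 76 days: December 2, 2004 + 76 days = February 16, 2005.
February 16, 2005 is a Wednesday and not a court holiday, so no extension applies.
The deadline is February 16, 2005; from February 16, 2005 to March 3, 2005 is 15 days.

15 days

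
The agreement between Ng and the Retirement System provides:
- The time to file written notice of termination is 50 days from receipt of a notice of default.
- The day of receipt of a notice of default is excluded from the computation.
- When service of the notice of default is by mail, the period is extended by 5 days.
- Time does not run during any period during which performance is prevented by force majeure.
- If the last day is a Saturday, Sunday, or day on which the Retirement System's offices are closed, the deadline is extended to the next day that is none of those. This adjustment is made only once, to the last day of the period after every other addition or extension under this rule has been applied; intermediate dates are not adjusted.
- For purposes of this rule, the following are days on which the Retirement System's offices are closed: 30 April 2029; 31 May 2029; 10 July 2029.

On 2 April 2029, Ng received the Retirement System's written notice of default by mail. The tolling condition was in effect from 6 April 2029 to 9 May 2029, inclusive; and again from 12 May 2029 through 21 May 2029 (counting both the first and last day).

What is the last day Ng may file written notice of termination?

50 days after 2 April 2029 is May 22, 2029.
Service was by mail, adding 5 days: May 22, 2029 + 5 days = May 27, 2029.
From April 6, 2029 through May 9, 2029 inclusive is 34 days; tolling adds 34 days: May 27, 2029 + 34 days = June 30, 2029.
From May 12, 2029 through May 21, 2029 inclusive is 10 days; tolling adds 10 days: June 30, 2029 + 10 days = July 10, 2029.
July 10, 2029 is a listed holiday. The next qualifying day is July 11, 2029.

July 11, 2029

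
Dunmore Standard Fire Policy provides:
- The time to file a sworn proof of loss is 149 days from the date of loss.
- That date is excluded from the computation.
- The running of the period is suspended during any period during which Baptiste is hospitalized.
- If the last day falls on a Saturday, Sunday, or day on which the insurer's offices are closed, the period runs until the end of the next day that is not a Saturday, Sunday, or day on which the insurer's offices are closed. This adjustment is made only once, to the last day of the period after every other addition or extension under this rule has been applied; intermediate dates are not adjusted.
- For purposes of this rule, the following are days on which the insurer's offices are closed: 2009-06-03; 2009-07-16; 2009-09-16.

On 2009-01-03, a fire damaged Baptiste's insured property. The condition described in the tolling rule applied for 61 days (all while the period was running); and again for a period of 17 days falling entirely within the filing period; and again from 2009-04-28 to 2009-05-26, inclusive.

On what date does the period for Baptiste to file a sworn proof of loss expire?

149 days after 2009-01-03 is June 1, 2009.
Tolling adds 61 days: June 1, 2009 + 61 days = August 1, 2009.
Tolling adds 17 days: August 1, 2009 + 17 days = August 18, 2009.
From April 28, 2009 through May 26, 2009 inclusive is 29 days; tolling adds 29 days: August 18, 2009 + 29 days = September 16, 2009.
September 16, 2009 is a listed holiday. The next qualifying day is September 17, 2009.

September 17, 2009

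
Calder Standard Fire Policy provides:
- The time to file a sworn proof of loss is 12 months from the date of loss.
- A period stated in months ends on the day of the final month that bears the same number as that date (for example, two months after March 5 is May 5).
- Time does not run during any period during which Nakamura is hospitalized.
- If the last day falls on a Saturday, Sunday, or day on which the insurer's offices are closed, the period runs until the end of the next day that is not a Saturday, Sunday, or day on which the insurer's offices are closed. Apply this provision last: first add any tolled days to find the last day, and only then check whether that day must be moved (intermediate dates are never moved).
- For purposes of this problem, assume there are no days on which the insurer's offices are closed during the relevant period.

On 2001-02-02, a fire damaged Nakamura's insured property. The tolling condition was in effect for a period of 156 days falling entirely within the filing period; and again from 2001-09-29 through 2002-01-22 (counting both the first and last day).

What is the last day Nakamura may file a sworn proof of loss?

November 1, 2002

12 months after 2001-02-02 is February 2, 2002.
Tolling adds 156 days: February 2, 2002 + 156 days = July 8, 2002.
From September 29, 2001 through January 22, 2002 inclusive is 116 days; tolling adds 116 days: July 8, 2002 + 116 days = November 1, 2002.
November 1, 2002 is a Friday and not a day on which the insurer's offices are closed, so no extension applies.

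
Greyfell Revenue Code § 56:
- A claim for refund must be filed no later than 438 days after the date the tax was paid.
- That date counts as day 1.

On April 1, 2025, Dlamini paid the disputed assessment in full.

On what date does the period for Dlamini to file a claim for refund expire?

June 12, 2026

Counting April 1, 2025 as day 1, day 438 is June 12, 2026.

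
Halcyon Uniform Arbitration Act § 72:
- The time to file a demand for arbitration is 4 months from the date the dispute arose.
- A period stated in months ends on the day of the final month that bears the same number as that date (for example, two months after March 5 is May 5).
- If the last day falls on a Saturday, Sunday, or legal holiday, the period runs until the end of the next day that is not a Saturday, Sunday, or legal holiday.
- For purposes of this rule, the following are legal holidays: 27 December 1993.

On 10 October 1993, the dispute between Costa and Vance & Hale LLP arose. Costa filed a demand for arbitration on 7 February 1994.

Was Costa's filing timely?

4 months after 10 October 1993 is February 10, 1994.
February 10, 1994 is a Thursday and not a legal holiday, so no extension applies.
The deadline is February 10, 1994; the filing on February 7, 1994 is on or before that date.

Yes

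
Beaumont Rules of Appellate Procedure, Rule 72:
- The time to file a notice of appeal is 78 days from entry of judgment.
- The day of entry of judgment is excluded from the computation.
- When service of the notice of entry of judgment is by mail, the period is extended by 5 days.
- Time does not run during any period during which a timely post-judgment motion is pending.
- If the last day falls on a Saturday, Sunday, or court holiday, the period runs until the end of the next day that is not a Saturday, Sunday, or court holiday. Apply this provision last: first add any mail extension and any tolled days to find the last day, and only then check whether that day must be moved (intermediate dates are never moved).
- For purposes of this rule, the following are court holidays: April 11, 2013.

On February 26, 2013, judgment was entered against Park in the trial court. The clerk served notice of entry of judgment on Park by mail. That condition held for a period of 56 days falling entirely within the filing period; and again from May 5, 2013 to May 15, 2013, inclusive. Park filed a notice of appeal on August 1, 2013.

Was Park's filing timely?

No

78 days after February 26, 2013 is May 15, 2013.
Service was by mail, adding 5 days: May 15, 2013 + 5 days = May 20, 2013.
Tolling adds 56 days: May 20, 2013 + 56 days = July 15, 2013.
From May 5, 2013 through May 15, 2013 inclusive is 11 days; tolling adds 11 days: July 15, 2013 + 11 days = July 26, 2013.
July 26, 2013 is a Friday and not a court holiday, so no extension applies.
The deadline is July 26, 2013; the filing on August 1, 2013 is after that date.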